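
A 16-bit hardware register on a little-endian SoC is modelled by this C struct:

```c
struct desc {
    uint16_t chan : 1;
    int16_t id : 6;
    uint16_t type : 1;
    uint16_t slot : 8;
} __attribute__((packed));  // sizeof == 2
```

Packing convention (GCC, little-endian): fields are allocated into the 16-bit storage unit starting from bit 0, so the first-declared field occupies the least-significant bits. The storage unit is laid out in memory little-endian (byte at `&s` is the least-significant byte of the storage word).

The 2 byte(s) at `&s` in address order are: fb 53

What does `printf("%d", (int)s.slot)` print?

[0]=0xfb [1]=0x53 (little-endian) → word 0x53fb
chan [0+:1] = (word>>0) & 0x1 = 1
id [1+:6] = (word>>1) & 0x3f = 61
type [7+:1] = (word>>7) & 0x1 = 1
slot [8+:8] = (word>>8) & 0xff = 83  ←

83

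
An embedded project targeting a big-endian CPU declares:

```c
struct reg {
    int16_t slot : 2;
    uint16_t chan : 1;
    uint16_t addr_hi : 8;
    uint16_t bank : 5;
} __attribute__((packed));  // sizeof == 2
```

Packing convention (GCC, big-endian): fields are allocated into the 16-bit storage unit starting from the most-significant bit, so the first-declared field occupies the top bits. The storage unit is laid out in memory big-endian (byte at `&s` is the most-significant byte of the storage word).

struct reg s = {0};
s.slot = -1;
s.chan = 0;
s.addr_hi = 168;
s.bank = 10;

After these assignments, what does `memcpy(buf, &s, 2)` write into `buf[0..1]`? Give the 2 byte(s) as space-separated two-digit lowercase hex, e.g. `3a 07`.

d5 0a

slot (2b) val=-1 bits=0x3 at bit 14: 0xc000
chan (1b) val=0 bits=0x0 at bit 13: 0xc000
addr_hi (8b) val=168 bits=0xa8 at bit 5: 0xd500
bank (5b) val=10 bits=0xa at bit 0: 0xd50a
word = 0xd50a → big-endian bytes:
  [0]=0xd5  [1]=0x0a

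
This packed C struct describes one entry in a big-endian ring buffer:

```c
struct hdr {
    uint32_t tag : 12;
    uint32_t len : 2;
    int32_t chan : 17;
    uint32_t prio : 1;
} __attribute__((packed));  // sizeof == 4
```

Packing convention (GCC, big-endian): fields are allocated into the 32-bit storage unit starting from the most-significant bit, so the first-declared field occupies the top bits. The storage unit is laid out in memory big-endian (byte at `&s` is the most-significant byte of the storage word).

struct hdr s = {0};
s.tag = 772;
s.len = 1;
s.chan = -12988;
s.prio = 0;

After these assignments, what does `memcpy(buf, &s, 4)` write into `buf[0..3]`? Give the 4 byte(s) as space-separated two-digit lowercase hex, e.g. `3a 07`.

tag (12b) val=772 bits=0x304 at bit 20: 0x30400000
len (2b) val=1 bits=0x1 at bit 18: 0x30440000
chan (17b) val=-12988 bits=0x1cd44 at bit 1: 0x30479a88
prio (1b) val=0 bits=0x0 at bit 0: 0x30479a88
word = 0x30479a88 → big-endian bytes:
  [0]=0x30  [1]=0x47  [2]=0x9a  [3]=0x88

30 47 9a 88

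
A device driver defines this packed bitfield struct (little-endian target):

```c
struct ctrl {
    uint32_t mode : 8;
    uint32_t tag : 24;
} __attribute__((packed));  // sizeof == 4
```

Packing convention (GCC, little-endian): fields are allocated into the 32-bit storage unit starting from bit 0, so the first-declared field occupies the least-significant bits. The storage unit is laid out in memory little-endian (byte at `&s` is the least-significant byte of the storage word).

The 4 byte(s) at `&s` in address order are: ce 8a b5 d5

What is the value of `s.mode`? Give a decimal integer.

[0]=0xce [1]=0x8a [2]=0xb5 [3]=0xd5 (little-endian) → word 0xd5b58ace
mode:8 @ bit 0 → (0xd5b58ace>>0)&0xff = 0xce  ←
tag:24 @ bit 8 → (0xd5b58ace>>8)&0xffffff = 0xd5b58a

206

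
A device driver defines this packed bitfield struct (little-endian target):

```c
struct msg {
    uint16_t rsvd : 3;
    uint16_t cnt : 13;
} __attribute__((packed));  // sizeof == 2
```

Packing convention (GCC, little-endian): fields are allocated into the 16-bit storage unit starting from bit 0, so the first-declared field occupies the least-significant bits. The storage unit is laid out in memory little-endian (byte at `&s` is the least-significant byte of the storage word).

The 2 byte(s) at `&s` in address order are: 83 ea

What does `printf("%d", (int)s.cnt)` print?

7504

[0]=0x83 [1]=0xea (little-endian) → word 0xea83
rsvd [0+:3] = (word>>0) & 0x7 = 3
cnt [3+:13] = (word>>3) & 0x1fff = 7504  ←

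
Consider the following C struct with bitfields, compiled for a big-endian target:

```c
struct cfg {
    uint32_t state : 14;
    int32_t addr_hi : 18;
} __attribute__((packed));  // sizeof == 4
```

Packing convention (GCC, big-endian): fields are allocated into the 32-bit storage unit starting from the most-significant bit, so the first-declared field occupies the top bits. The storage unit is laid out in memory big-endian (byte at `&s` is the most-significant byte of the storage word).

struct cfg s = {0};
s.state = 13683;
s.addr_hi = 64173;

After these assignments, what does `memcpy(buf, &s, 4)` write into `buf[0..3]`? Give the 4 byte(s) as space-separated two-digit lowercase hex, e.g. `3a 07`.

d5 cc fa ad

state:14 = 13683 → 0x3573 << 18 → word 0xd5cc0000
addr_hi:18 = 64173 → 0xfaad << 0 → word 0xd5ccfaad
word = 0xd5ccfaad → big-endian bytes:
  [0]=0xd5  [1]=0xcc  [2]=0xfa  [3]=0xad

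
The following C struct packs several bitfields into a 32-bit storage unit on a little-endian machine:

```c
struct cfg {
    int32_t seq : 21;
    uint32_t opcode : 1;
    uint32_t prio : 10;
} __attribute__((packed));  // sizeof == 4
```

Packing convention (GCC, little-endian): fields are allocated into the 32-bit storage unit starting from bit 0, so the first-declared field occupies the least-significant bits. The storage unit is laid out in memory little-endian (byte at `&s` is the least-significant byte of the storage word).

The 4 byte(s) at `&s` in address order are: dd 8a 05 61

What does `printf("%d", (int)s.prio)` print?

388

[0]=0xdd [1]=0x8a [2]=0x05 [3]=0x61 (little-endian) → word 0x61058add
seq [0+:21] = (word>>0) & 0x1fffff = 363229
opcode [21+:1] = (word>>21) & 0x1 = 0
prio [22+:10] = (word>>22) & 0x3ff = 388  ←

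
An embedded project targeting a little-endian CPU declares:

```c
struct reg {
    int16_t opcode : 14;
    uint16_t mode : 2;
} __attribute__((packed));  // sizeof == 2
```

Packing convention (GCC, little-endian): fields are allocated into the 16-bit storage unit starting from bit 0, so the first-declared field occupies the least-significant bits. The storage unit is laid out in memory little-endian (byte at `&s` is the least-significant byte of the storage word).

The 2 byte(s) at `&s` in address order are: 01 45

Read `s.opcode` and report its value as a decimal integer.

1281

[0]=0x01 [1]=0x45 (little-endian) → word 0x4501
opcode:14 @ bit 0 → (0x4501>>0)&0x3fff = 0x501  ←
mode:2 @ bit 14 → (0x4501>>14)&0x3 = 0x1
opcode signed 14b, MSB=0: value = 1281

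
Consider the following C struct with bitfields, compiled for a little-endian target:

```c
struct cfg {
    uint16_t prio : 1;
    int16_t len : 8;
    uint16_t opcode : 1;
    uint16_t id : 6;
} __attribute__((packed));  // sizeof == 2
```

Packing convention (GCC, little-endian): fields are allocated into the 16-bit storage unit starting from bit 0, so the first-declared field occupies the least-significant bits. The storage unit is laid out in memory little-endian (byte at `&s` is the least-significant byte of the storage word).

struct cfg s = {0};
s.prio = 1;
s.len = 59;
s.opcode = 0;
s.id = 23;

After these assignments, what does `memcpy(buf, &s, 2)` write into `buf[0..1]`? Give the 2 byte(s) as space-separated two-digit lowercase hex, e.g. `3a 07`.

77 5c

prio (1b) val=1 bits=0x1 at bit 0: 0x0001
len (8b) val=59 bits=0x3b at bit 1: 0x0077
opcode (1b) val=0 bits=0x0 at bit 9: 0x0077
id (6b) val=23 bits=0x17 at bit 10: 0x5c77
word = 0x5c77 → little-endian bytes:
  [0]=0x77  [1]=0x5c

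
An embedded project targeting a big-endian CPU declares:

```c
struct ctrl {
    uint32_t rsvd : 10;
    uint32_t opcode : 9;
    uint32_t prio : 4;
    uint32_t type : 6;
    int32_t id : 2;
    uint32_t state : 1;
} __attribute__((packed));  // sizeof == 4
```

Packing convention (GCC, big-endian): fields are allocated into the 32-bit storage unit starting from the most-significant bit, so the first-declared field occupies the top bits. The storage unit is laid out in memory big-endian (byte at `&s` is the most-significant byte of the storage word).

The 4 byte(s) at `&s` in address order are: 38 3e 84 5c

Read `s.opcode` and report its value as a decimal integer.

500

[0]=0x38 [1]=0x3e [2]=0x84 [3]=0x5c (big-endian) → word 0x383e845c
rsvd [22+:10] = (word>>22) & 0x3ff = 224
opcode [13+:9] = (word>>13) & 0x1ff = 500  ←
prio [9+:4] = (word>>9) & 0xf = 2
type [3+:6] = (word>>3) & 0x3f = 11
id [1+:2] = (word>>1) & 0x3 = 2
state [0+:1] = (word>>0) & 0x1 = 0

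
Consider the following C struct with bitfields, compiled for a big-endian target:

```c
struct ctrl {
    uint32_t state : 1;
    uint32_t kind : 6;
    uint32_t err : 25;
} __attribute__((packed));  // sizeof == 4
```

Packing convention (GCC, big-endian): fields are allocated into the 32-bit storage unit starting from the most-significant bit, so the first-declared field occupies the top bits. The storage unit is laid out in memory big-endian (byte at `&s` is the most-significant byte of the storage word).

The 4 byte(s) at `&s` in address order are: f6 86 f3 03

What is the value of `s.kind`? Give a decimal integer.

[0]=0xf6 [1]=0x86 [2]=0xf3 [3]=0x03 (big-endian) → word 0xf686f303
state [31+:1] = (word>>31) & 0x1 = 1
kind [25+:6] = (word>>25) & 0x3f = 59  ←
err [0+:25] = (word>>0) & 0x1ffffff = 8844035

59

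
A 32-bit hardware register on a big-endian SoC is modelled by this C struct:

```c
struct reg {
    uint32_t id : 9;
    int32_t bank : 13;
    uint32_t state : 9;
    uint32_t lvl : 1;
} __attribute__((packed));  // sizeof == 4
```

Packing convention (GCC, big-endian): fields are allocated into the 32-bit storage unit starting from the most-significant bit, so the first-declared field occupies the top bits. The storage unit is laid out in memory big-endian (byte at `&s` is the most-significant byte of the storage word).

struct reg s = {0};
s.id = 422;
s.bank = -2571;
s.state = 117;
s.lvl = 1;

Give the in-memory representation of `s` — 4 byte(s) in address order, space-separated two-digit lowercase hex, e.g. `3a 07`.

[23+:9] id=422 & 0x1ff = 0x1a6; word=0xd3000000
[10+:13] bank=-2571 & 0x1fff = 0x15f5; word=0xd357d400
[1+:9] state=117 & 0x1ff = 0x75; word=0xd357d4ea
[0+:1] lvl=1 & 0x1 = 0x1; word=0xd357d4eb
word = 0xd357d4eb → big-endian bytes:
  [0]=0xd3  [1]=0x57  [2]=0xd4  [3]=0xeb

d3 57 d4 eb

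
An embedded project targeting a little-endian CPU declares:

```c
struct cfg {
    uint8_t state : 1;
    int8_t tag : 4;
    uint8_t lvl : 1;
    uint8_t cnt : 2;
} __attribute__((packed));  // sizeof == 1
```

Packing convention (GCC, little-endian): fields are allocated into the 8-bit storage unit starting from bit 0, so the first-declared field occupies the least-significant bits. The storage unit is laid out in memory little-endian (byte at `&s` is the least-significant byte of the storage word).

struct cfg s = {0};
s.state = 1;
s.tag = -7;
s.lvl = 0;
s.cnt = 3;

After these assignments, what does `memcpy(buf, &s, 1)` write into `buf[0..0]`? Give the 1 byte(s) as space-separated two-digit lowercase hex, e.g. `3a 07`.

d3

state (1b) val=1 bits=0x1 at bit 0: 0x01
tag (4b) val=-7 bits=0x9 at bit 1: 0x13
lvl (1b) val=0 bits=0x0 at bit 5: 0x13
cnt (2b) val=3 bits=0x3 at bit 6: 0xd3
word = 0xd3 → little-endian bytes:
  [0]=0xd3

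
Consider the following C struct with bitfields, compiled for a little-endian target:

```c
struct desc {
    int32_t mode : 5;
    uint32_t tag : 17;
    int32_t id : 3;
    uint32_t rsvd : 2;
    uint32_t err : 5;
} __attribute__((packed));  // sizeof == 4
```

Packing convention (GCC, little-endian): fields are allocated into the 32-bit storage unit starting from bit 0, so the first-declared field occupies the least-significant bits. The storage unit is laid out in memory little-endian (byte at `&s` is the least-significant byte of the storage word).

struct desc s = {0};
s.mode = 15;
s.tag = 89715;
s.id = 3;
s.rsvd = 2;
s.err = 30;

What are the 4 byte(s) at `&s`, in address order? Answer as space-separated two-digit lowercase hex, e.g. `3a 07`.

6f ce eb f4

mode:5 = 15 → 0xf << 0 → word 0x0000000f
tag:17 = 89715 → 0x15e73 << 5 → word 0x002bce6f
id:3 = 3 → 0x3 << 22 → word 0x00ebce6f
rsvd:2 = 2 → 0x2 << 25 → word 0x04ebce6f
err:5 = 30 → 0x1e << 27 → word 0xf4ebce6f
word = 0xf4ebce6f → little-endian bytes:
  [0]=0x6f  [1]=0xce  [2]=0xeb  [3]=0xf4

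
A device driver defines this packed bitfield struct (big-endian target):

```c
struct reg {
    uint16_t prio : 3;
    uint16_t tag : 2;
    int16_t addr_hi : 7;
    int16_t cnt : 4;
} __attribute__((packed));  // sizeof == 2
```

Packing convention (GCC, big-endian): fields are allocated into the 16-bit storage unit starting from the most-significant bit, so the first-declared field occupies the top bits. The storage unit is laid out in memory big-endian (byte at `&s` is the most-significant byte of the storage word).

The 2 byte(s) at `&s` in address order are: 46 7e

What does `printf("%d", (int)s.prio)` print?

2

[0]=0x46 [1]=0x7e (big-endian) → word 0x467e
prio:3 @ bit 13 → (0x467e>>13)&0x7 = 0x2  ←
tag:2 @ bit 11 → (0x467e>>11)&0x3 = 0x0
addr_hi:7 @ bit 4 → (0x467e>>4)&0x7f = 0x67
cnt:4 @ bit 0 → (0x467e>>0)&0xf = 0xe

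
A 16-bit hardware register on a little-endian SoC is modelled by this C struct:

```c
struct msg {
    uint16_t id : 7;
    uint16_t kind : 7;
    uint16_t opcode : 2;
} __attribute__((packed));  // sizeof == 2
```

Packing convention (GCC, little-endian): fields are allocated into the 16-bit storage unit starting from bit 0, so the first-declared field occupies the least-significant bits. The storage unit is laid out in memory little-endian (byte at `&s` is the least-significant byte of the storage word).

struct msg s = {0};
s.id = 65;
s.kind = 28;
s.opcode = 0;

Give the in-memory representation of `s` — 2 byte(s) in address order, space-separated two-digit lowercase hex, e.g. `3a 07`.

41 0e

id:7 = 65 → 0x41 << 0 → word 0x0041
kind:7 = 28 → 0x1c << 7 → word 0x0e41
opcode:2 = 0 → 0x0 << 14 → word 0x0e41
word = 0x0e41 → little-endian bytes:
  [0]=0x41  [1]=0x0e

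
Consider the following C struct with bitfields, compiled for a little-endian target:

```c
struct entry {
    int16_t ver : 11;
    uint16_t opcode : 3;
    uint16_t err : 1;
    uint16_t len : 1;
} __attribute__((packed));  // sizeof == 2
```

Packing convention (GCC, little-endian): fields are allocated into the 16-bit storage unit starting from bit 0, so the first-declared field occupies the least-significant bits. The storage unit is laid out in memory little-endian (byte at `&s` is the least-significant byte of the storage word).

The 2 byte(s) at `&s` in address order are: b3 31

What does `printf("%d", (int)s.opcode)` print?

6

[0]=0xb3 [1]=0x31 (little-endian) → word 0x31b3
ver [0+:11] = (word>>0) & 0x7ff = 435
opcode [11+:3] = (word>>11) & 0x7 = 6  ←
err [14+:1] = (word>>14) & 0x1 = 0
len [15+:1] = (word>>15) & 0x1 = 0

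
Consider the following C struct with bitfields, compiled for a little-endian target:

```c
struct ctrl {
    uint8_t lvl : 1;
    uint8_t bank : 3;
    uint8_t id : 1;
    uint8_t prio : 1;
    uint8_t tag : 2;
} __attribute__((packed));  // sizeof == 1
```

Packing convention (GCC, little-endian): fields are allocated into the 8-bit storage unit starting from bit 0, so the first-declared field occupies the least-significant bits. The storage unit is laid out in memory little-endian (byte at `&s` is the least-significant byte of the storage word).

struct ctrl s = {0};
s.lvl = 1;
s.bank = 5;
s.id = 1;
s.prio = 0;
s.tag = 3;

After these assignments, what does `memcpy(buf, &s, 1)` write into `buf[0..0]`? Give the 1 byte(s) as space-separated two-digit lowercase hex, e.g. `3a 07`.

db

[0+:1] lvl=1 & 0x1 = 0x1; word=0x01
[1+:3] bank=5 & 0x7 = 0x5; word=0x0b
[4+:1] id=1 & 0x1 = 0x1; word=0x1b
[5+:1] prio=0 & 0x1 = 0x0; word=0x1b
[6+:2] tag=3 & 0x3 = 0x3; word=0xdb
word = 0xdb → little-endian bytes:
  [0]=0xdb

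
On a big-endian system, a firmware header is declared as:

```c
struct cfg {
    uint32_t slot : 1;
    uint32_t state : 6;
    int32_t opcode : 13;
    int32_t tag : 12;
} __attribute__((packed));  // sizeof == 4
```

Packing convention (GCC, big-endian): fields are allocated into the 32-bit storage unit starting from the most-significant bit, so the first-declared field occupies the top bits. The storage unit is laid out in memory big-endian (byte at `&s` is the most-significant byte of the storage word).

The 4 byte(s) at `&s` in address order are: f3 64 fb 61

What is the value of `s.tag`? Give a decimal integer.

-1183

[0]=0xf3 [1]=0x64 [2]=0xfb [3]=0x61 (big-endian) → word 0xf364fb61
slot:1 @ bit 31 → (0xf364fb61>>31)&0x1 = 0x1
state:6 @ bit 25 → (0xf364fb61>>25)&0x3f = 0x39
opcode:13 @ bit 12 → (0xf364fb61>>12)&0x1fff = 0x164f
tag:12 @ bit 0 → (0xf364fb61>>0)&0xfff = 0xb61  ←
tag signed 12b, MSB=1: 2913 - 4096 = -1183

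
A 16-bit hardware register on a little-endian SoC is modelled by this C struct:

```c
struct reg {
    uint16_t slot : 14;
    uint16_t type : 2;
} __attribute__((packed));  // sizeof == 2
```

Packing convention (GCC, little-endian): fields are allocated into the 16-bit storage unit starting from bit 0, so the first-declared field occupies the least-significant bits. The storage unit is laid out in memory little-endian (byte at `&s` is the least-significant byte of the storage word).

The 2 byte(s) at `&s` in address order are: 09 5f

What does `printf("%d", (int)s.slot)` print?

[0]=0x09 [1]=0x5f (little-endian) → word 0x5f09
slot:14 @ bit 0 → (0x5f09>>0)&0x3fff = 0x1f09  ←
type:2 @ bit 14 → (0x5f09>>14)&0x3 = 0x1

7945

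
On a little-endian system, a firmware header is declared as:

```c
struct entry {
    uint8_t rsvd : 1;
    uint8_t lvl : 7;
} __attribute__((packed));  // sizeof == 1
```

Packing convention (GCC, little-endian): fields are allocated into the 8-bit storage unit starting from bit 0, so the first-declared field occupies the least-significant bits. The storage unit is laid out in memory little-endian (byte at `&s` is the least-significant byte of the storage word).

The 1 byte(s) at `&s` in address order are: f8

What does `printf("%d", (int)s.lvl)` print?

[0]=0xf8 (little-endian) → word 0xf8
rsvd:1 @ bit 0 → (0xf8>>0)&0x1 = 0x0
lvl:7 @ bit 1 → (0xf8>>1)&0x7f = 0x7c  ←

124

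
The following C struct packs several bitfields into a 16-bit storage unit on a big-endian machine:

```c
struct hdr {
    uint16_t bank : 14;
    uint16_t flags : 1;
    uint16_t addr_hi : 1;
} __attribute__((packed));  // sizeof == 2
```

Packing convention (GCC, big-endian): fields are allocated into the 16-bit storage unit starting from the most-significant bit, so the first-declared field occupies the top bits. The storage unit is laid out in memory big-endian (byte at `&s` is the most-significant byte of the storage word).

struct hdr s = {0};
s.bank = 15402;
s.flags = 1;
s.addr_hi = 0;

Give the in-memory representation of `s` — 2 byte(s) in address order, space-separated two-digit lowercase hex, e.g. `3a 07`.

f0 aa

bank (14b) val=15402 bits=0x3c2a at bit 2: 0xf0a8
flags (1b) val=1 bits=0x1 at bit 1: 0xf0aa
addr_hi (1b) val=0 bits=0x0 at bit 0: 0xf0aa
word = 0xf0aa → big-endian bytes:
  [0]=0xf0  [1]=0xaa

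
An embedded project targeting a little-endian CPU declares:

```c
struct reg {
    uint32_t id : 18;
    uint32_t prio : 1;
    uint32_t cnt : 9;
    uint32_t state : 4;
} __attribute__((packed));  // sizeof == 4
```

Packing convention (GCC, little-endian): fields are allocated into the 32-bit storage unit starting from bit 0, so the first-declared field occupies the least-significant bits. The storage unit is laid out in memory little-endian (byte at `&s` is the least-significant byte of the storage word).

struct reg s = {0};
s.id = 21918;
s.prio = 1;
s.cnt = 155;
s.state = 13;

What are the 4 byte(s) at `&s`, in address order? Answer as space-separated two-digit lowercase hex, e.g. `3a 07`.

9e 55 dc d4

id:18 = 21918 → 0x559e << 0 → word 0x0000559e
prio:1 = 1 → 0x1 << 18 → word 0x0004559e
cnt:9 = 155 → 0x9b << 19 → word 0x04dc559e
state:4 = 13 → 0xd << 28 → word 0xd4dc559e
word = 0xd4dc559e → little-endian bytes:
  [0]=0x9e  [1]=0x55  [2]=0xdc  [3]=0xd4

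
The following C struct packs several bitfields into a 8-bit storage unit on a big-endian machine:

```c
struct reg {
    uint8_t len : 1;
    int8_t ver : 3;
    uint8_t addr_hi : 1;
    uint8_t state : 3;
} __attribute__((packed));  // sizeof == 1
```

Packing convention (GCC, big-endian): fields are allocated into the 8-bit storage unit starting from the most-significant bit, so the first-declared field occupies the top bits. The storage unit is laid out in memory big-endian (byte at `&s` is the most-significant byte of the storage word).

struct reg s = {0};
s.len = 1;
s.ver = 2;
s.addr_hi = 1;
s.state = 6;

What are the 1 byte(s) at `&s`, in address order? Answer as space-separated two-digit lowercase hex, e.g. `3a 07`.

len:1 = 1 → 0x1 << 7 → word 0x80
ver:3 = 2 → 0x2 << 4 → word 0xa0
addr_hi:1 = 1 → 0x1 << 3 → word 0xa8
state:3 = 6 → 0x6 << 0 → word 0xae
word = 0xae → big-endian bytes:
  [0]=0xae

ae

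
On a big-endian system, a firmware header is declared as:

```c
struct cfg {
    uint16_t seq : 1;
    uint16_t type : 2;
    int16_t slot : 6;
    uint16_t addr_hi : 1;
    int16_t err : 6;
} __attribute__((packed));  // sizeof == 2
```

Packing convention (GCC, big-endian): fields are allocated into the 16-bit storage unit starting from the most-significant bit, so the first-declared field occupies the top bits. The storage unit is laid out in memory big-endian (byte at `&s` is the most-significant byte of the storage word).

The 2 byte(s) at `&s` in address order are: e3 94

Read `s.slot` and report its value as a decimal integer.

7

[0]=0xe3 [1]=0x94 (big-endian) → word 0xe394
seq [15+:1] = (word>>15) & 0x1 = 1
type [13+:2] = (word>>13) & 0x3 = 3
slot [7+:6] = (word>>7) & 0x3f = 7  ←
addr_hi [6+:1] = (word>>6) & 0x1 = 0
err [0+:6] = (word>>0) & 0x3f = 20
slot signed 6b, MSB=0: value = 7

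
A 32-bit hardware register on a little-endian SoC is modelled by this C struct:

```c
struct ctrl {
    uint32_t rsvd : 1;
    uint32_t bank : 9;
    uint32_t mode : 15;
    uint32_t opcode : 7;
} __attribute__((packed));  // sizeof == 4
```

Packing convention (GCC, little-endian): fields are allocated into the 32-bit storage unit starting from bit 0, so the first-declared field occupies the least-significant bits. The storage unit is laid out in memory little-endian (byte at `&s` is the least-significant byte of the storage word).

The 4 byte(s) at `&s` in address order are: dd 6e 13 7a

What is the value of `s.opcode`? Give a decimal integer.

61

[0]=0xdd [1]=0x6e [2]=0x13 [3]=0x7a (little-endian) → word 0x7a136edd
rsvd [0+:1] = (word>>0) & 0x1 = 1
bank [1+:9] = (word>>1) & 0x1ff = 366
mode [10+:15] = (word>>10) & 0x7fff = 1243
opcode [25+:7] = (word>>25) & 0x7f = 61  ←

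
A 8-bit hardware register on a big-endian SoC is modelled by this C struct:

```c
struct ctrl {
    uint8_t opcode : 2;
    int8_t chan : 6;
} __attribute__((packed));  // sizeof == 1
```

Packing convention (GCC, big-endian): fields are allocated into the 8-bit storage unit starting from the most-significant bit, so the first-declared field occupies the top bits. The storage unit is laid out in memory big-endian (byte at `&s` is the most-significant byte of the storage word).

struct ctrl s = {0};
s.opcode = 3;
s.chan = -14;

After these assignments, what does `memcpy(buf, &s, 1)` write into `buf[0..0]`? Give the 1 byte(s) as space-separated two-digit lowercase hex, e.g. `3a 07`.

opcode:2 = 3 → 0x3 << 6 → word 0xc0
chan:6 = -14 → 0x32 << 0 → word 0xf2
word = 0xf2 → big-endian bytes:
  [0]=0xf2

f2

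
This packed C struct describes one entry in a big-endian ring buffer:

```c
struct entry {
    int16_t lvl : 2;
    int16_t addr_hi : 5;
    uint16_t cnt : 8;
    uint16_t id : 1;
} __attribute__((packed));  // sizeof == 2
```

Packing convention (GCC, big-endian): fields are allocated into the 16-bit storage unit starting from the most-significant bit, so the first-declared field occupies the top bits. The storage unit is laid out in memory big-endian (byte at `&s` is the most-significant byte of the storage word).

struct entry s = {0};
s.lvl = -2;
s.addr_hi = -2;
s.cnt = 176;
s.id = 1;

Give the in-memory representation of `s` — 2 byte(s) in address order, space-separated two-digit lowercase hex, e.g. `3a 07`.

lvl:2 = -2 → 0x2 << 14 → word 0x8000
addr_hi:5 = -2 → 0x1e << 9 → word 0xbc00
cnt:8 = 176 → 0xb0 << 1 → word 0xbd60
id:1 = 1 → 0x1 << 0 → word 0xbd61
word = 0xbd61 → big-endian bytes:
  [0]=0xbd  [1]=0x61

bd 61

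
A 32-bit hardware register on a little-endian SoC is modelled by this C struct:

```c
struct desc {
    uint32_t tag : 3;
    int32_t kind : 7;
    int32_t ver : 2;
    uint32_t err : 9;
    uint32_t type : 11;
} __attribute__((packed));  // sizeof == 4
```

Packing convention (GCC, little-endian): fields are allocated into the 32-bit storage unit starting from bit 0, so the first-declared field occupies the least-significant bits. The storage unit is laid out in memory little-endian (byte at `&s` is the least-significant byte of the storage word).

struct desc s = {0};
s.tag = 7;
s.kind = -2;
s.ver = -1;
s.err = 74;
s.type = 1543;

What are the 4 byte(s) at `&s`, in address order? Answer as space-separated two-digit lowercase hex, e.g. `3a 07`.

f7 af e4 c0

[0+:3] tag=7 & 0x7 = 0x7; word=0x00000007
[3+:7] kind=-2 & 0x7f = 0x7e; word=0x000003f7
[10+:2] ver=-1 & 0x3 = 0x3; word=0x00000ff7
[12+:9] err=74 & 0x1ff = 0x4a; word=0x0004aff7
[21+:11] type=1543 & 0x7ff = 0x607; word=0xc0e4aff7
word = 0xc0e4aff7 → little-endian bytes:
  [0]=0xf7  [1]=0xaf  [2]=0xe4  [3]=0xc0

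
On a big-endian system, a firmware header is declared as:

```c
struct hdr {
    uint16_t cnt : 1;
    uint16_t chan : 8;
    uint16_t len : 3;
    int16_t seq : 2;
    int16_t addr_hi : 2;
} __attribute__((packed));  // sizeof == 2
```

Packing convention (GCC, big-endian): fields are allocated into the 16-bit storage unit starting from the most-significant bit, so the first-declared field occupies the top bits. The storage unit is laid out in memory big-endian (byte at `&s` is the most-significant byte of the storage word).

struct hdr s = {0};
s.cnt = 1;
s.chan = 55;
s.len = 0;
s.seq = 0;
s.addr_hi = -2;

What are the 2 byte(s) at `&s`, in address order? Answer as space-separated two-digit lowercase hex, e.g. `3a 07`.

9b 82

cnt (1b) val=1 bits=0x1 at bit 15: 0x8000
chan (8b) val=55 bits=0x37 at bit 7: 0x9b80
len (3b) val=0 bits=0x0 at bit 4: 0x9b80
seq (2b) val=0 bits=0x0 at bit 2: 0x9b80
addr_hi (2b) val=-2 bits=0x2 at bit 0: 0x9b82
word = 0x9b82 → big-endian bytes:
  [0]=0x9b  [1]=0x82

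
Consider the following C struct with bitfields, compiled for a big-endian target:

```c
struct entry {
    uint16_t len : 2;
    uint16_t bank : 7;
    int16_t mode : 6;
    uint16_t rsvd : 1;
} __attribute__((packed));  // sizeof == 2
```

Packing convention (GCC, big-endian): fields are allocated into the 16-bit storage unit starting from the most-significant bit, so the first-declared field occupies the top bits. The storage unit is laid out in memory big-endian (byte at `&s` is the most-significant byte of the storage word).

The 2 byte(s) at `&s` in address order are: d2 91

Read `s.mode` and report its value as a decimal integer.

[0]=0xd2 [1]=0x91 (big-endian) → word 0xd291
len:2 @ bit 14 → (0xd291>>14)&0x3 = 0x3
bank:7 @ bit 7 → (0xd291>>7)&0x7f = 0x25
mode:6 @ bit 1 → (0xd291>>1)&0x3f = 0x8  ←
rsvd:1 @ bit 0 → (0xd291>>0)&0x1 = 0x1
mode signed 6b, MSB=0: value = 8

8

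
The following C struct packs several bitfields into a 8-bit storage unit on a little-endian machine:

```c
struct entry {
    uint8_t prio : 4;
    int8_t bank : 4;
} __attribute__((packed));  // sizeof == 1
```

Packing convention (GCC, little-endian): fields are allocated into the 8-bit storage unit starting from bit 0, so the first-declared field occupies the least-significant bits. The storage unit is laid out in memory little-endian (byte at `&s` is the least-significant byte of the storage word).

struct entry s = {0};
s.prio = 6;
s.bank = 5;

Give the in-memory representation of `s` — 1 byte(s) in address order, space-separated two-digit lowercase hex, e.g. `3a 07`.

prio (4b) val=6 bits=0x6 at bit 0: 0x06
bank (4b) val=5 bits=0x5 at bit 4: 0x56
word = 0x56 → little-endian bytes:
  [0]=0x56

56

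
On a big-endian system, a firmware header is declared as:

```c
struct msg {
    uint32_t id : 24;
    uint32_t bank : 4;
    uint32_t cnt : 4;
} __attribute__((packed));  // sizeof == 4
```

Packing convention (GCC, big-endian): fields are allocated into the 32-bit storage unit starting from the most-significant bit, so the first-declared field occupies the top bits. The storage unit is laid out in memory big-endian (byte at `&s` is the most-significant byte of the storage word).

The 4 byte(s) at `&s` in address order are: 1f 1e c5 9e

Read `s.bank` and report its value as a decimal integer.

[0]=0x1f [1]=0x1e [2]=0xc5 [3]=0x9e (big-endian) → word 0x1f1ec59e
id [8+:24] = (word>>8) & 0xffffff = 2039493
bank [4+:4] = (word>>4) & 0xf = 9  ←
cnt [0+:4] = (word>>0) & 0xf = 14

9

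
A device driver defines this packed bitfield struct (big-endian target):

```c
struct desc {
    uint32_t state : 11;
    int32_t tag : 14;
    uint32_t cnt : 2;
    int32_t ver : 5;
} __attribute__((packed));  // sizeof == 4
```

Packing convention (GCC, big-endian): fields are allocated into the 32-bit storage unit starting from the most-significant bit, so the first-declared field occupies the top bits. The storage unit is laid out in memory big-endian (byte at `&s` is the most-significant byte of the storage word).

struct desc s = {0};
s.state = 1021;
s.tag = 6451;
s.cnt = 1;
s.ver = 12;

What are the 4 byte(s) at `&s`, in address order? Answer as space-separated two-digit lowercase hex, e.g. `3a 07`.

7f ac 99 ac

state (11b) val=1021 bits=0x3fd at bit 21: 0x7fa00000
tag (14b) val=6451 bits=0x1933 at bit 7: 0x7fac9980
cnt (2b) val=1 bits=0x1 at bit 5: 0x7fac99a0
ver (5b) val=12 bits=0xc at bit 0: 0x7fac99ac
word = 0x7fac99ac → big-endian bytes:
  [0]=0x7f  [1]=0xac  [2]=0x99  [3]=0xac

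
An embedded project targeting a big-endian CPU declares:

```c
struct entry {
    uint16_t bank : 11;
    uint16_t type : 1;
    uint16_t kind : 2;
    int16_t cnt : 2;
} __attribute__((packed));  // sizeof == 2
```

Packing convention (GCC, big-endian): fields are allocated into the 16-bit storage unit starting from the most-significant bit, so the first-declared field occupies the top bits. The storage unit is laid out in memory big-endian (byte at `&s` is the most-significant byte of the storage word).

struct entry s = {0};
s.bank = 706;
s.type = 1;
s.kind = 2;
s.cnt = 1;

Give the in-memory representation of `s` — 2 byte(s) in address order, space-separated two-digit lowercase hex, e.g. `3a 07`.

58 59

bank (11b) val=706 bits=0x2c2 at bit 5: 0x5840
type (1b) val=1 bits=0x1 at bit 4: 0x5850
kind (2b) val=2 bits=0x2 at bit 2: 0x5858
cnt (2b) val=1 bits=0x1 at bit 0: 0x5859
word = 0x5859 → big-endian bytes:
  [0]=0x58  [1]=0x59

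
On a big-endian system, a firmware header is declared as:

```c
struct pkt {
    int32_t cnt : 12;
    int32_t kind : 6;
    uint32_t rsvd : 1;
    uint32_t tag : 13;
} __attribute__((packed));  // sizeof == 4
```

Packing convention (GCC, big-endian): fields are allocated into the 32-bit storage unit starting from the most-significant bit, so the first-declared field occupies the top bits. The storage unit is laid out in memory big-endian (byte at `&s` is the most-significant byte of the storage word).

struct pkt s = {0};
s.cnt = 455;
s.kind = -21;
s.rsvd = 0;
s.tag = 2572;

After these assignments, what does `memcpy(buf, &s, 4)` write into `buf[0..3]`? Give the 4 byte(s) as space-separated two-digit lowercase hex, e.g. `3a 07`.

[20+:12] cnt=455 & 0xfff = 0x1c7; word=0x1c700000
[14+:6] kind=-21 & 0x3f = 0x2b; word=0x1c7ac000
[13+:1] rsvd=0 & 0x1 = 0x0; word=0x1c7ac000
[0+:13] tag=2572 & 0x1fff = 0xa0c; word=0x1c7aca0c
word = 0x1c7aca0c → big-endian bytes:
  [0]=0x1c  [1]=0x7a  [2]=0xca  [3]=0x0c

1c 7a ca 0c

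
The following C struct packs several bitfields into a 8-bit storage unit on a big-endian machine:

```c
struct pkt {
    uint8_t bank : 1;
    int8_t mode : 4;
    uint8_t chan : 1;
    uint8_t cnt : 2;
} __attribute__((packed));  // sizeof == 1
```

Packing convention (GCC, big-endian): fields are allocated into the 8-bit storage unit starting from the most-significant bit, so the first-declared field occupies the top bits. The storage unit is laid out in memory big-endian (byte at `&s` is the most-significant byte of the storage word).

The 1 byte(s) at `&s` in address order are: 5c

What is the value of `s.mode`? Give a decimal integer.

[0]=0x5c (big-endian) → word 0x5c
bank [7+:1] = (word>>7) & 0x1 = 0
mode [3+:4] = (word>>3) & 0xf = 11  ←
chan [2+:1] = (word>>2) & 0x1 = 1
cnt [0+:2] = (word>>0) & 0x3 = 0
mode signed 4b, MSB=1: 11 - 16 = -5

-5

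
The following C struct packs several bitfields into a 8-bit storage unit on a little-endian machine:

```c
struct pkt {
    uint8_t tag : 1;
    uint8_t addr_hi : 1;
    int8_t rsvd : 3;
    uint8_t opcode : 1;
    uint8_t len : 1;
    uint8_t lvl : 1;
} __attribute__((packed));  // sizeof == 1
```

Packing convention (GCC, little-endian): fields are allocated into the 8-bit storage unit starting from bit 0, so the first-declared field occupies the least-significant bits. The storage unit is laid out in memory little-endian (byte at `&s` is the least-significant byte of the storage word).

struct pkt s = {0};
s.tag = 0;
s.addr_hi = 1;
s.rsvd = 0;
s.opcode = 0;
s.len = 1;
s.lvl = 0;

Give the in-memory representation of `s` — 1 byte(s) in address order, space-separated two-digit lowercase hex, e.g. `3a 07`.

42

tag:1 = 0 → 0x0 << 0 → word 0x00
addr_hi:1 = 1 → 0x1 << 1 → word 0x02
rsvd:3 = 0 → 0x0 << 2 → word 0x02
opcode:1 = 0 → 0x0 << 5 → word 0x02
len:1 = 1 → 0x1 << 6 → word 0x42
lvl:1 = 0 → 0x0 << 7 → word 0x42
word = 0x42 → little-endian bytes:
  [0]=0x42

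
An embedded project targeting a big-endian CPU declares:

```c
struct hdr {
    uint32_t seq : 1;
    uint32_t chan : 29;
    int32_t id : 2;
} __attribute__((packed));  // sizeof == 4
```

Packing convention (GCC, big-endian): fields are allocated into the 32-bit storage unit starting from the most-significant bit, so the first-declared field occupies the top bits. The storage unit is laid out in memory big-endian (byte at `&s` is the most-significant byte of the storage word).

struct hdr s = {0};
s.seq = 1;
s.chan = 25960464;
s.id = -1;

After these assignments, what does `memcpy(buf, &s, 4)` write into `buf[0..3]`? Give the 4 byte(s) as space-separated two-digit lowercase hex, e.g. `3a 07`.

86 30 80 43

seq:1 = 1 → 0x1 << 31 → word 0x80000000
chan:29 = 25960464 → 0x18c2010 << 2 → word 0x86308040
id:2 = -1 → 0x3 << 0 → word 0x86308043
word = 0x86308043 → big-endian bytes:
  [0]=0x86  [1]=0x30  [2]=0x80  [3]=0x43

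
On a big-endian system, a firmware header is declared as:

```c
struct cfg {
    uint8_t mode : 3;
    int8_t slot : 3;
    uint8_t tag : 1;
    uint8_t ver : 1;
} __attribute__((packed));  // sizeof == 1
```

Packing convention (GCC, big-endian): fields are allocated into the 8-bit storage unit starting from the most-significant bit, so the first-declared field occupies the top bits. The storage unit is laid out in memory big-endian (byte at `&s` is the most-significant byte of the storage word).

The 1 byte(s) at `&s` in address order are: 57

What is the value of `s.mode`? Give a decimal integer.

2

[0]=0x57 (big-endian) → word 0x57
mode:3 @ bit 5 → (0x57>>5)&0x7 = 0x2  ←
slot:3 @ bit 2 → (0x57>>2)&0x7 = 0x5
tag:1 @ bit 1 → (0x57>>1)&0x1 = 0x1
ver:1 @ bit 0 → (0x57>>0)&0x1 = 0x1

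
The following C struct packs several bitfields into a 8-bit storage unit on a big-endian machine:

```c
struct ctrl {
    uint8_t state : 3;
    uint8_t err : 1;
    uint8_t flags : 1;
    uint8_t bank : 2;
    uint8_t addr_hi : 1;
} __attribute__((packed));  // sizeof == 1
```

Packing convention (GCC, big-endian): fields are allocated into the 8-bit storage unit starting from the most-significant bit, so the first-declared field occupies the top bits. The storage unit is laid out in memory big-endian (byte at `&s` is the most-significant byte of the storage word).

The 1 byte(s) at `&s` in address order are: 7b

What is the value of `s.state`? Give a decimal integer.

3

[0]=0x7b (big-endian) → word 0x7b
state [5+:3] = (word>>5) & 0x7 = 3  ←
err [4+:1] = (word>>4) & 0x1 = 1
flags [3+:1] = (word>>3) & 0x1 = 1
bank [1+:2] = (word>>1) & 0x3 = 1
addr_hi [0+:1] = (word>>0) & 0x1 = 1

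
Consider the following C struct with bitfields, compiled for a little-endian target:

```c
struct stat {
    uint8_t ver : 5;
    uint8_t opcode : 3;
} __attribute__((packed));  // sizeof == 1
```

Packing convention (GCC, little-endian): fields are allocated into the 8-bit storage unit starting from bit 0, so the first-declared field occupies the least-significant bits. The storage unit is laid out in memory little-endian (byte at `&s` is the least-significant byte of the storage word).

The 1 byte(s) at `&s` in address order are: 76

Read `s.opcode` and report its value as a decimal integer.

[0]=0x76 (little-endian) → word 0x76
ver:5 @ bit 0 → (0x76>>0)&0x1f = 0x16
opcode:3 @ bit 5 → (0x76>>5)&0x7 = 0x3  ←

3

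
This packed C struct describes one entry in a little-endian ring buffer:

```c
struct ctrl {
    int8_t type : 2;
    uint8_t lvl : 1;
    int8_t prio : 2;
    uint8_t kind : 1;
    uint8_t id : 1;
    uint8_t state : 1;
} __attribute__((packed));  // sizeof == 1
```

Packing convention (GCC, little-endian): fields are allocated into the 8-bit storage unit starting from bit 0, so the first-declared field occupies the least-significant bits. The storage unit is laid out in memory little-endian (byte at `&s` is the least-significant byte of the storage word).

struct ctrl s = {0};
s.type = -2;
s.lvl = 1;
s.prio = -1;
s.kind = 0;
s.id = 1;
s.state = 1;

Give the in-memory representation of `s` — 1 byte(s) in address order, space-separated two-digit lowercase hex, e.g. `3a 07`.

de

[0+:2] type=-2 & 0x3 = 0x2; word=0x02
[2+:1] lvl=1 & 0x1 = 0x1; word=0x06
[3+:2] prio=-1 & 0x3 = 0x3; word=0x1e
[5+:1] kind=0 & 0x1 = 0x0; word=0x1e
[6+:1] id=1 & 0x1 = 0x1; word=0x5e
[7+:1] state=1 & 0x1 = 0x1; word=0xde
word = 0xde → little-endian bytes:
  [0]=0xde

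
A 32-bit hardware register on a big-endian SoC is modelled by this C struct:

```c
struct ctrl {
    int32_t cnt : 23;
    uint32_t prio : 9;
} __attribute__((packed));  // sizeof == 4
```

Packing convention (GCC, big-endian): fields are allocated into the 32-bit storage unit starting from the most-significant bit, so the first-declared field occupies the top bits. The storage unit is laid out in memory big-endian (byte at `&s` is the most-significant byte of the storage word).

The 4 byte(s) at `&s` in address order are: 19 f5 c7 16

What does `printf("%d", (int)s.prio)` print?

278

[0]=0x19 [1]=0xf5 [2]=0xc7 [3]=0x16 (big-endian) → word 0x19f5c716
cnt [9+:23] = (word>>9) & 0x7fffff = 850659
prio [0+:9] = (word>>0) & 0x1ff = 278  ←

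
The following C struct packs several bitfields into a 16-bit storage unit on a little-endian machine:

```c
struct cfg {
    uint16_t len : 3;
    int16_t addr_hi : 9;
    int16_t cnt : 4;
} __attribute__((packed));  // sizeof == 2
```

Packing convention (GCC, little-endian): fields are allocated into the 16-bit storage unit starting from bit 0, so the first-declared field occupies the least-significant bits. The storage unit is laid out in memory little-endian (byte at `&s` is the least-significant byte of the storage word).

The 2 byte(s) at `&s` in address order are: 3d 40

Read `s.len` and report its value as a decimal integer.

5

[0]=0x3d [1]=0x40 (little-endian) → word 0x403d
len [0+:3] = (word>>0) & 0x7 = 5  ←
addr_hi [3+:9] = (word>>3) & 0x1ff = 7
cnt [12+:4] = (word>>12) & 0xf = 4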